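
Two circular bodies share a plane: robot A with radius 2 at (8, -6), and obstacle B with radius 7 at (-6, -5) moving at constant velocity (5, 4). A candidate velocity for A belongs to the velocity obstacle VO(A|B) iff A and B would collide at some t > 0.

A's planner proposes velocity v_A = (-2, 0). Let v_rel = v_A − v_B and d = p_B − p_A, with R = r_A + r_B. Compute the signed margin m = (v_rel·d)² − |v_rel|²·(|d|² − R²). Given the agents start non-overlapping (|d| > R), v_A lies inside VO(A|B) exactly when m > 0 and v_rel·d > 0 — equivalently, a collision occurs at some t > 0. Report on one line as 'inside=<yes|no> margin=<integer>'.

d = (-14, 1),  |d|² = 197;  R = 2+7 = 9,  c = 197−9² = 116
v_rel = (-7, -4),  |v_rel|² = 65;  v_rel·d = (-7)·(-14) + (-4)·(1) = 94
65·t² − 188·t + 116 = 0  ⇒  m = 94² − 65·116 = 1296
m = 1296 > 0,  v_rel·d = 94 > 0  ⇒  inside

inside=yes margin=1296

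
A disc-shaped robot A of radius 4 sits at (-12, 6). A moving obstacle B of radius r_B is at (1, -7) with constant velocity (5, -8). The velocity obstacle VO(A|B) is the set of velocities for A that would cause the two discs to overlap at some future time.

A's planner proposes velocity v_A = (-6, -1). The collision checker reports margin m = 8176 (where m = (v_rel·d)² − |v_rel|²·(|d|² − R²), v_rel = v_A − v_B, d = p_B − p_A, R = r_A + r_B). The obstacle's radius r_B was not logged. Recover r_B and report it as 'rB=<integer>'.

m = 8176
d = (13, -13);  v_rel = (-11, 7),  |v_rel|² = 170
v_rel×d = (-11)·(-13) − (7)·(13) = 52
since m = R²·170 − 52²:  R² = (2704 + 8176) / 170 = 64
R = √64 = 8  ⇒  r_B = 8 − 4 = 4

rB=4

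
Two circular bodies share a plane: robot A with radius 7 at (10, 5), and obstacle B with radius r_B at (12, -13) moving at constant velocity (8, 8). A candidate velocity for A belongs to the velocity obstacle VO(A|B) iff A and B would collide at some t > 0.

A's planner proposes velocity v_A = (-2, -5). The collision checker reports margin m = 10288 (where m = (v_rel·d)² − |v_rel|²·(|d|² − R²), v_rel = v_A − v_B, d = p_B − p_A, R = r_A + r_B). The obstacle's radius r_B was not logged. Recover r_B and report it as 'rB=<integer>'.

m = 10288
d = (2, -18);  v_rel = (-10, -13),  |v_rel|² = 269
v_rel×d = (-10)·(-18) − (-13)·(2) = 206
since m = R²·269 − 206²:  R² = (42436 + 10288) / 269 = 196
R = √196 = 14  ⇒  r_B = 14 − 7 = 7

rB=7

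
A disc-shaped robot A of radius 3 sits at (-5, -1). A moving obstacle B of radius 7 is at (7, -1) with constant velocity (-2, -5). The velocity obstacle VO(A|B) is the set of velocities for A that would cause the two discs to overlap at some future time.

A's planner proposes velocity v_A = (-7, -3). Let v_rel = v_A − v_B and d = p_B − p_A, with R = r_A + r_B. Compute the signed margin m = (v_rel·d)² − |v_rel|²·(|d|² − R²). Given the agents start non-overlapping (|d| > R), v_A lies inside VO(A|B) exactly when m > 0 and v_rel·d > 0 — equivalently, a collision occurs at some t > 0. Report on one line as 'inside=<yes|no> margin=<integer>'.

d = (12, 0),  |d|² = 144;  R = 3+7 = 10,  c = 144−10² = 44
v_rel = (-5, 2),  |v_rel|² = 29;  v_rel·d = (-5)·(12) + (2)·(0) = -60
29·t² + 120·t + 44 = 0  ⇒  m = (-60)² − 29·44 = 2324
m = 2324 > 0,  v_rel·d = -60 < 0  ⇒  outside

inside=no margin=2324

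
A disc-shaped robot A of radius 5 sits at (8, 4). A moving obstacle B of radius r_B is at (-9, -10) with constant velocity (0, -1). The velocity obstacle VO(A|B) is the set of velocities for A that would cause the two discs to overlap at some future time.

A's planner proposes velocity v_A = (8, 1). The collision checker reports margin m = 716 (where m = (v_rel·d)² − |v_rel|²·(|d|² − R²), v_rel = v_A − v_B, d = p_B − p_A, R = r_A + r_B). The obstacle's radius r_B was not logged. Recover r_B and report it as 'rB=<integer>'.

m = 716
d = (-17, -14);  v_rel = (8, 2),  |v_rel|² = 68
v_rel×d = (8)·(-14) − (2)·(-17) = -78
since m = R²·68 − (-78)²:  R² = (6084 + 716) / 68 = 100
R = √100 = 10  ⇒  r_B = 10 − 5 = 5

rB=5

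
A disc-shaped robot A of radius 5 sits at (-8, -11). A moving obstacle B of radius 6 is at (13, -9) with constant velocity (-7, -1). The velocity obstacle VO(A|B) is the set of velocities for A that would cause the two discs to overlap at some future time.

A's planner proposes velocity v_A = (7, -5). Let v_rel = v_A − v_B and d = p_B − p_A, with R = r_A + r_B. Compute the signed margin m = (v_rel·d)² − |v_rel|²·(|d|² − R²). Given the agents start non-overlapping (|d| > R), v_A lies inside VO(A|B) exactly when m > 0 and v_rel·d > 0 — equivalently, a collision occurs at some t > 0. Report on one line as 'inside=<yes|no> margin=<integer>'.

d = (21, 2),  |d|² = 445;  R = 5+6 = 11,  c = 445−11² = 324
v_rel = (14, -4),  |v_rel|² = 212;  v_rel·d = (14)·(21) + (-4)·(2) = 286
212·t² − 572·t + 324 = 0  ⇒  m = 286² − 212·324 = 13108
m = 13108 > 0,  v_rel·d = 286 > 0  ⇒  inside

inside=yes margin=13108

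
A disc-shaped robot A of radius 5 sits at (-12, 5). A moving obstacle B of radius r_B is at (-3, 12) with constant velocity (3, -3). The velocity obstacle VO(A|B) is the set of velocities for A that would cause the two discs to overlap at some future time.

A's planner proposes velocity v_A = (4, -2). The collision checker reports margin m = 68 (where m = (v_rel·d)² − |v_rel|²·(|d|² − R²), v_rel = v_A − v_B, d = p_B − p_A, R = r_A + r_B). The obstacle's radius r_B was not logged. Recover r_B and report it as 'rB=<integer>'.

m = 68
d = (9, 7);  v_rel = (1, 1),  |v_rel|² = 2
v_rel×d = (1)·(7) − (1)·(9) = -2
since m = R²·2 − (-2)²:  R² = (4 + 68) / 2 = 36
R = √36 = 6  ⇒  r_B = 6 − 5 = 1

rB=1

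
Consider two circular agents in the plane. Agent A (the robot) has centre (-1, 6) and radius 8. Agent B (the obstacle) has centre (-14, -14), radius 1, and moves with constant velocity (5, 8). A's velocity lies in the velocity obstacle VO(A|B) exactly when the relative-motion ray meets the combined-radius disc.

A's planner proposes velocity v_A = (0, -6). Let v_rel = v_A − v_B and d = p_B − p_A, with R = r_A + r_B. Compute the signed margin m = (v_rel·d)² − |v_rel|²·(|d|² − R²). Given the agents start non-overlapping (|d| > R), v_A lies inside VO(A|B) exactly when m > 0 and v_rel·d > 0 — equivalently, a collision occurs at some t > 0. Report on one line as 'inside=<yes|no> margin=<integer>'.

d = (-13, -20),  |d|² = 569;  R = 8+1 = 9,  c = 569−9² = 488
v_rel = (-5, -14),  |v_rel|² = 221;  v_rel·d = (-5)·(-13) + (-14)·(-20) = 345
221·t² − 690·t + 488 = 0  ⇒  m = 345² − 221·488 = 11177
m = 11177 > 0,  v_rel·d = 345 > 0  ⇒  inside

inside=yes margin=11177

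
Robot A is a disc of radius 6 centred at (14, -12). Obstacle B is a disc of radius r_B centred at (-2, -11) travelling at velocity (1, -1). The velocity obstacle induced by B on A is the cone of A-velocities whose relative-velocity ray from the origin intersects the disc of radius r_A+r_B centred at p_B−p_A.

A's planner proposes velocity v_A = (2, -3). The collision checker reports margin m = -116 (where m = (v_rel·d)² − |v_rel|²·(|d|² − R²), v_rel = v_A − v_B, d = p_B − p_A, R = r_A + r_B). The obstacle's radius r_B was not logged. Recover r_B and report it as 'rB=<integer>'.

m = -116
d = (-16, 1);  v_rel = (1, -2),  |v_rel|² = 5
v_rel×d = (1)·(1) − (-2)·(-16) = -31
since m = R²·5 − (-31)²:  R² = (961 + -116) / 5 = 169
R = √169 = 13  ⇒  r_B = 13 − 6 = 7

rB=7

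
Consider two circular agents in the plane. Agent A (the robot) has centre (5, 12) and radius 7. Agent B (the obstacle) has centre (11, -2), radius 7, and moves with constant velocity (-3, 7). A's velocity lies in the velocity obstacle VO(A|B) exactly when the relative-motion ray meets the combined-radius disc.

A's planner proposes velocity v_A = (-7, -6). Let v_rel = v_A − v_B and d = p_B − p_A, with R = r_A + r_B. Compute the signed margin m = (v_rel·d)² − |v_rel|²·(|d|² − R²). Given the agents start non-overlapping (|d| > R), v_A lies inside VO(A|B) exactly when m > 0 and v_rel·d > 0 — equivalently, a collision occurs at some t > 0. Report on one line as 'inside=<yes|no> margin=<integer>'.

d = (6, -14),  |d|² = 232;  R = 7+7 = 14,  c = 232−14² = 36
v_rel = (-4, -13),  |v_rel|² = 185;  v_rel·d = (-4)·(6) + (-13)·(-14) = 158
185·t² − 316·t + 36 = 0  ⇒  m = 158² − 185·36 = 18304
m = 18304 > 0,  v_rel·d = 158 > 0  ⇒  inside

inside=yes margin=18304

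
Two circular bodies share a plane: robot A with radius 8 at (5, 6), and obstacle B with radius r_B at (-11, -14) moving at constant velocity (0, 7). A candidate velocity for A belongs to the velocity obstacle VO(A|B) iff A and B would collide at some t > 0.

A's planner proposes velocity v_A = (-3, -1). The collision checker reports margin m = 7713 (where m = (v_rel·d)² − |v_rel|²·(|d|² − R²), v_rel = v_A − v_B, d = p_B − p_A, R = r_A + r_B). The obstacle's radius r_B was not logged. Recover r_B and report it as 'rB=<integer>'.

m = 7713
d = (-16, -20);  v_rel = (-3, -8),  |v_rel|² = 73
v_rel×d = (-3)·(-20) − (-8)·(-16) = -68
since m = R²·73 − (-68)²:  R² = (4624 + 7713) / 73 = 169
R = √169 = 13  ⇒  r_B = 13 − 8 = 5

rB=5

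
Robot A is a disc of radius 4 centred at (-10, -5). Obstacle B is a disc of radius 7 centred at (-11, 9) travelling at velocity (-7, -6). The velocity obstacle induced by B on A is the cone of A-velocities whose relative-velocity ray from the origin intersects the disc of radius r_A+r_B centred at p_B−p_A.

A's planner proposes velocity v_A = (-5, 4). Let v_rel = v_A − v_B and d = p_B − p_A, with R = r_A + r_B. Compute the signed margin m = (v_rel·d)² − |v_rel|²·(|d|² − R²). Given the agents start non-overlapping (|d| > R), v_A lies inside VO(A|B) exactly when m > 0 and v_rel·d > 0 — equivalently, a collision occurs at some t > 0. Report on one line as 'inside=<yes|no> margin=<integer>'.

d = (-1, 14),  |d|² = 197;  R = 4+7 = 11,  c = 197−11² = 76
v_rel = (2, 10),  |v_rel|² = 104;  v_rel·d = (2)·(-1) + (10)·(14) = 138
104·t² − 276·t + 76 = 0  ⇒  m = 138² − 104·76 = 11140
m = 11140 > 0,  v_rel·d = 138 > 0  ⇒  inside

inside=yes margin=11140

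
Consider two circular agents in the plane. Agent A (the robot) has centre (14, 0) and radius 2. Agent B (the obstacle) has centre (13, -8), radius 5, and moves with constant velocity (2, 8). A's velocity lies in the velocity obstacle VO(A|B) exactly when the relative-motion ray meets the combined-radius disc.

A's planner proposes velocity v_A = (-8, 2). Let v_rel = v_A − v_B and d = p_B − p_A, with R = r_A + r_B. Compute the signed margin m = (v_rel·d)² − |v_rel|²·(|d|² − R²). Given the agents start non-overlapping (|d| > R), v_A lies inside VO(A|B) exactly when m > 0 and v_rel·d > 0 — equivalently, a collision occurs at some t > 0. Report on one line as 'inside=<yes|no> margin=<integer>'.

d = (-1, -8),  |d|² = 65;  R = 2+5 = 7,  c = 65−7² = 16
v_rel = (-10, -6),  |v_rel|² = 136;  v_rel·d = (-10)·(-1) + (-6)·(-8) = 58
136·t² − 116·t + 16 = 0  ⇒  m = 58² − 136·16 = 1188
m = 1188 > 0,  v_rel·d = 58 > 0  ⇒  inside

inside=yes margin=1188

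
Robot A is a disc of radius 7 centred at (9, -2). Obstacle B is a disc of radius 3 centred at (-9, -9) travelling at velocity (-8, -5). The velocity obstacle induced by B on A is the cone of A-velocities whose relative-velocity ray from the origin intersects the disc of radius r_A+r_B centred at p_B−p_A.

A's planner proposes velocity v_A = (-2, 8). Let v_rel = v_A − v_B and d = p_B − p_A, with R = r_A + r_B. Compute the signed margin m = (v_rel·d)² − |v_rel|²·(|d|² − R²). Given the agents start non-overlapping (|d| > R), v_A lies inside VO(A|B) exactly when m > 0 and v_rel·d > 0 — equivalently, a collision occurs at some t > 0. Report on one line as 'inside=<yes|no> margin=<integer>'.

d = (-18, -7),  |d|² = 373;  R = 7+3 = 10,  c = 373−10² = 273
v_rel = (6, 13),  |v_rel|² = 205;  v_rel·d = (6)·(-18) + (13)·(-7) = -199
205·t² + 398·t + 273 = 0  ⇒  m = (-199)² − 205·273 = -16364
m = -16364 < 0,  v_rel·d = -199 < 0  ⇒  outside

inside=no margin=-16364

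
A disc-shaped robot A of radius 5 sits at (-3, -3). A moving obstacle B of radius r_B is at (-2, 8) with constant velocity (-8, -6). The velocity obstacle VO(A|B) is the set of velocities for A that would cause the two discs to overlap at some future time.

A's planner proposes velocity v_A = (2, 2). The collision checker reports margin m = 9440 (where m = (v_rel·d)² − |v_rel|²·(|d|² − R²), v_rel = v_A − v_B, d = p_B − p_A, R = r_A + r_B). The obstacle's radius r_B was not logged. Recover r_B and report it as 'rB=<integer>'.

m = 9440
d = (1, 11);  v_rel = (10, 8),  |v_rel|² = 164
v_rel×d = (10)·(11) − (8)·(1) = 102
since m = R²·164 − 102²:  R² = (10404 + 9440) / 164 = 121
R = √121 = 11  ⇒  r_B = 11 − 5 = 6

rB=6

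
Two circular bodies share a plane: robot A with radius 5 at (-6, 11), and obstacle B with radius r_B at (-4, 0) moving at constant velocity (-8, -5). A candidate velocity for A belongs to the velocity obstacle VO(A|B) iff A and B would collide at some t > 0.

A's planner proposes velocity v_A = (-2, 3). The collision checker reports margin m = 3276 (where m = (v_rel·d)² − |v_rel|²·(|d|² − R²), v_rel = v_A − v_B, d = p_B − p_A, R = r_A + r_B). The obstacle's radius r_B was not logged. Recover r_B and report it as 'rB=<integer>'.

m = 3276
d = (2, -11);  v_rel = (6, 8),  |v_rel|² = 100
v_rel×d = (6)·(-11) − (8)·(2) = -82
since m = R²·100 − (-82)²:  R² = (6724 + 3276) / 100 = 100
R = √100 = 10  ⇒  r_B = 10 − 5 = 5

rB=5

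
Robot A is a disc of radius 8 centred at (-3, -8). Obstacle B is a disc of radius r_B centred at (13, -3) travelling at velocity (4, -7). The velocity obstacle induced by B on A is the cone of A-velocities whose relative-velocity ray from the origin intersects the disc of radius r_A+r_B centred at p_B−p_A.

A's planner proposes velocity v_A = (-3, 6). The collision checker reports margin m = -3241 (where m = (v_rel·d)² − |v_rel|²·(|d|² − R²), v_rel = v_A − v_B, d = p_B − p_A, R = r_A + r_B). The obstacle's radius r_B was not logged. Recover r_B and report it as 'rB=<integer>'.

m = -3241
d = (16, 5);  v_rel = (-7, 13),  |v_rel|² = 218
v_rel×d = (-7)·(5) − (13)·(16) = -243
since m = R²·218 − (-243)²:  R² = (59049 + -3241) / 218 = 256
R = √256 = 16  ⇒  r_B = 16 − 8 = 8

rB=8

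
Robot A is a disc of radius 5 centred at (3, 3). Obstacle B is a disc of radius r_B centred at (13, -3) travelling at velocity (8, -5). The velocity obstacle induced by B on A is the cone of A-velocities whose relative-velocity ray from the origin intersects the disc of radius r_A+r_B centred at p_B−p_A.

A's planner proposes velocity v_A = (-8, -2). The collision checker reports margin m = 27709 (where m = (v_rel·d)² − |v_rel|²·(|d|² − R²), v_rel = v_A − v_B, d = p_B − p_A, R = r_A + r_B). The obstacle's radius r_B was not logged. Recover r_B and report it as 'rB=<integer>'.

m = 27709
d = (10, -6);  v_rel = (-16, 3),  |v_rel|² = 265
v_rel×d = (-16)·(-6) − (3)·(10) = 66
since m = R²·265 − 66²:  R² = (4356 + 27709) / 265 = 121
R = √121 = 11  ⇒  r_B = 11 − 5 = 6

rB=6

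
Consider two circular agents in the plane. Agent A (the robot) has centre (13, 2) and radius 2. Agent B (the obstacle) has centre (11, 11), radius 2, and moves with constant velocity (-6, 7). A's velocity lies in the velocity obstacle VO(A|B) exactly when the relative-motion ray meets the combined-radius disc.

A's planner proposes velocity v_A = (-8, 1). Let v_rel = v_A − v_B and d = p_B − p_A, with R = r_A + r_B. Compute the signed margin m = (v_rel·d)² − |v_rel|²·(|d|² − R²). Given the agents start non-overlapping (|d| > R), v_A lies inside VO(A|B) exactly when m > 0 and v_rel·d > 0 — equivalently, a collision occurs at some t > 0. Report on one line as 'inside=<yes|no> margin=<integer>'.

d = (-2, 9),  |d|² = 85;  R = 2+2 = 4,  c = 85−4² = 69
v_rel = (-2, -6),  |v_rel|² = 40;  v_rel·d = (-2)·(-2) + (-6)·(9) = -50
40·t² + 100·t + 69 = 0  ⇒  m = (-50)² − 40·69 = -260
m = -260 < 0,  v_rel·d = -50 < 0  ⇒  outside

inside=no margin=-260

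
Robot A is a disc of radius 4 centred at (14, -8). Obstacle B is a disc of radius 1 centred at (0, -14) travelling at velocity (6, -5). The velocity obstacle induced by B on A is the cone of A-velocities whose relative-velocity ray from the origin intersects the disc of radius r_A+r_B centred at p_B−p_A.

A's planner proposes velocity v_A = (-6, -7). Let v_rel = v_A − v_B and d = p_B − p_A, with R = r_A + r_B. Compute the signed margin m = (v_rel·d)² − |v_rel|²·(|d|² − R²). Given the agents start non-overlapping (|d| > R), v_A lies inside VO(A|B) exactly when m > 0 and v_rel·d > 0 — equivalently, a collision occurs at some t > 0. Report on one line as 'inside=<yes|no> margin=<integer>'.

d = (-14, -6),  |d|² = 232;  R = 4+1 = 5,  c = 232−5² = 207
v_rel = (-12, -2),  |v_rel|² = 148;  v_rel·d = (-12)·(-14) + (-2)·(-6) = 180
148·t² − 360·t + 207 = 0  ⇒  m = 180² − 148·207 = 1764
m = 1764 > 0,  v_rel·d = 180 > 0  ⇒  inside

inside=yes margin=1764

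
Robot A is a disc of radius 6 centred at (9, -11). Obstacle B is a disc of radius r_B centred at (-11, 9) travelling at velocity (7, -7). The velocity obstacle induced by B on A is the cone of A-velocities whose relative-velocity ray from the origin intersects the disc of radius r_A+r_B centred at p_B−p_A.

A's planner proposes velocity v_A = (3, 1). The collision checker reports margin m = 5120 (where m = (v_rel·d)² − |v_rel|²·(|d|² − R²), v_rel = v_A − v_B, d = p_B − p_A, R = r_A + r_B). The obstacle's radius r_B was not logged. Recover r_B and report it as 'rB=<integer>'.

m = 5120
d = (-20, 20);  v_rel = (-4, 8),  |v_rel|² = 80
v_rel×d = (-4)·(20) − (8)·(-20) = 80
since m = R²·80 − 80²:  R² = (6400 + 5120) / 80 = 144
R = √144 = 12  ⇒  r_B = 12 − 6 = 6

rB=6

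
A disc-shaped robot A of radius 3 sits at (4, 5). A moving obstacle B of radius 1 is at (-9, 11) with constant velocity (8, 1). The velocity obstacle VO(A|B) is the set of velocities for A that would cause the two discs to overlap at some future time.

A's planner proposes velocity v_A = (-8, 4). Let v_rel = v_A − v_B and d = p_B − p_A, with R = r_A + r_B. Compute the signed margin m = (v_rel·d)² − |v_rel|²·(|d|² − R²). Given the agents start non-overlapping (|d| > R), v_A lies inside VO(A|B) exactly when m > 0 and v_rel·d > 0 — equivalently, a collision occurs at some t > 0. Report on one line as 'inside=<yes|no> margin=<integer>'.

d = (-13, 6),  |d|² = 205;  R = 3+1 = 4,  c = 205−4² = 189
v_rel = (-16, 3),  |v_rel|² = 265;  v_rel·d = (-16)·(-13) + (3)·(6) = 226
265·t² − 452·t + 189 = 0  ⇒  m = 226² − 265·189 = 991
m = 991 > 0,  v_rel·d = 226 > 0  ⇒  inside

inside=yes margin=991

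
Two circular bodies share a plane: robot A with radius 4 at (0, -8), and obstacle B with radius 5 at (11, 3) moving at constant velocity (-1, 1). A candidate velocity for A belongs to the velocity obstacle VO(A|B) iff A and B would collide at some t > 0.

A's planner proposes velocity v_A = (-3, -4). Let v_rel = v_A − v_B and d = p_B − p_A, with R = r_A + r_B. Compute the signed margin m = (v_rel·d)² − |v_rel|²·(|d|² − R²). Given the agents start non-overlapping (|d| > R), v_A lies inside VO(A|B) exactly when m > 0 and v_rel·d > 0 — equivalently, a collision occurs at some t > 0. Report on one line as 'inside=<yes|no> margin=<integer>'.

d = (11, 11),  |d|² = 242;  R = 4+5 = 9,  c = 242−9² = 161
v_rel = (-2, -5),  |v_rel|² = 29;  v_rel·d = (-2)·(11) + (-5)·(11) = -77
29·t² + 154·t + 161 = 0  ⇒  m = (-77)² − 29·161 = 1260
m = 1260 > 0,  v_rel·d = -77 < 0  ⇒  outside

inside=no margin=1260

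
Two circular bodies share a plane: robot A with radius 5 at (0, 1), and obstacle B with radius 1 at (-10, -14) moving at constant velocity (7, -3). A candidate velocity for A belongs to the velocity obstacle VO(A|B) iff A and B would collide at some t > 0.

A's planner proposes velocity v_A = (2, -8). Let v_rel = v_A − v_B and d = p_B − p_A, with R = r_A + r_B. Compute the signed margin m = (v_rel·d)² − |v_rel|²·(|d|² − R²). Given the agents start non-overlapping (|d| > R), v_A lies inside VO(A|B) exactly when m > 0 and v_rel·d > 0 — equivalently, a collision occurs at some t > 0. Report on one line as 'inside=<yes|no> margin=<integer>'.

d = (-10, -15),  |d|² = 325;  R = 5+1 = 6,  c = 325−6² = 289
v_rel = (-5, -5),  |v_rel|² = 50;  v_rel·d = (-5)·(-10) + (-5)·(-15) = 125
50·t² − 250·t + 289 = 0  ⇒  m = 125² − 50·289 = 1175
m = 1175 > 0,  v_rel·d = 125 > 0  ⇒  inside

inside=yes margin=1175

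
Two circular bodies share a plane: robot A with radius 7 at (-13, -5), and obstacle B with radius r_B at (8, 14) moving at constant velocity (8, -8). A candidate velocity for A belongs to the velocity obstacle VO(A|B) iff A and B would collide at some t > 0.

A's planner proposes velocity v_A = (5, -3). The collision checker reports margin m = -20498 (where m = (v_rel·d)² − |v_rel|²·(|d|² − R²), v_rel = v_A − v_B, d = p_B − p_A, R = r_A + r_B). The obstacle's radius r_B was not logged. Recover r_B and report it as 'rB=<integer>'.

m = -20498
d = (21, 19);  v_rel = (-3, 5),  |v_rel|² = 34
v_rel×d = (-3)·(19) − (5)·(21) = -162
since m = R²·34 − (-162)²:  R² = (26244 + -20498) / 34 = 169
R = √169 = 13  ⇒  r_B = 13 − 7 = 6

rB=6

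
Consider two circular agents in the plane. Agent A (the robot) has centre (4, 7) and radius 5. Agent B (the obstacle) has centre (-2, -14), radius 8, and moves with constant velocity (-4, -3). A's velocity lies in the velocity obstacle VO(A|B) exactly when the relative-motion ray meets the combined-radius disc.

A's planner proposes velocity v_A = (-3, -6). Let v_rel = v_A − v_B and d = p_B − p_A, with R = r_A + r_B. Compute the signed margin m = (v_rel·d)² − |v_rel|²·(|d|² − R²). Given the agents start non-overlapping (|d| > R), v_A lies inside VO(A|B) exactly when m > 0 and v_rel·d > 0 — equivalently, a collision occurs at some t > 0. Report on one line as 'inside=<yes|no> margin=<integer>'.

d = (-6, -21),  |d|² = 477;  R = 5+8 = 13,  c = 477−13² = 308
v_rel = (1, -3),  |v_rel|² = 10;  v_rel·d = (1)·(-6) + (-3)·(-21) = 57
10·t² − 114·t + 308 = 0  ⇒  m = 57² − 10·308 = 169
m = 169 > 0,  v_rel·d = 57 > 0  ⇒  inside

inside=yes margin=169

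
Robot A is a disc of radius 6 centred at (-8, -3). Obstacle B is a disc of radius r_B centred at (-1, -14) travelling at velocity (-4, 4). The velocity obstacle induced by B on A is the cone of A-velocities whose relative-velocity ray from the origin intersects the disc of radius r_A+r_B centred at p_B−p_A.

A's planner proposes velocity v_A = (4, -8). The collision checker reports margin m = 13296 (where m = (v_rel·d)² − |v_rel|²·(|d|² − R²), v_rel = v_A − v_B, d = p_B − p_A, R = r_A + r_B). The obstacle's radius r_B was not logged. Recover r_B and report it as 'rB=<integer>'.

m = 13296
d = (7, -11);  v_rel = (8, -12),  |v_rel|² = 208
v_rel×d = (8)·(-11) − (-12)·(7) = -4
since m = R²·208 − (-4)²:  R² = (16 + 13296) / 208 = 64
R = √64 = 8  ⇒  r_B = 8 − 6 = 2

rB=2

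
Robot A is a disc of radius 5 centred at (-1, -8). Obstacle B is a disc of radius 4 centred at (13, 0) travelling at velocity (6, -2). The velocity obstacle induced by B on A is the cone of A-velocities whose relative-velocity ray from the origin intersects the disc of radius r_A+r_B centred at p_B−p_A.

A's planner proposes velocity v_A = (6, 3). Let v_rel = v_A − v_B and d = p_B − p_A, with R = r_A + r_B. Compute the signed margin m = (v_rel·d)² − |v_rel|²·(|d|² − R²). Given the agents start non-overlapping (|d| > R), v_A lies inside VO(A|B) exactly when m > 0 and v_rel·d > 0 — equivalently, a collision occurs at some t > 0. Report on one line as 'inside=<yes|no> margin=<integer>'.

d = (14, 8),  |d|² = 260;  R = 5+4 = 9,  c = 260−9² = 179
v_rel = (0, 5),  |v_rel|² = 25;  v_rel·d = (0)·(14) + (5)·(8) = 40
25·t² − 80·t + 179 = 0  ⇒  m = 40² − 25·179 = -2875
m = -2875 < 0,  v_rel·d = 40 > 0  ⇒  outside

inside=no margin=-2875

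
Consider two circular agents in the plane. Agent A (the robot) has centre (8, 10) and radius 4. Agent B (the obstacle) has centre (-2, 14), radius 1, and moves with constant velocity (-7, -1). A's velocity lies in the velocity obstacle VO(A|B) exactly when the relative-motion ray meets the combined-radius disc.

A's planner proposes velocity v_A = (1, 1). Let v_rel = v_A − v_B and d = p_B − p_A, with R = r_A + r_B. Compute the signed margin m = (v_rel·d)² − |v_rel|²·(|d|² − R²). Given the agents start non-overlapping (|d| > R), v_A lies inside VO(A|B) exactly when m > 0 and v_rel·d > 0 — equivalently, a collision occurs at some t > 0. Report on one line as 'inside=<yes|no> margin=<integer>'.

d = (-10, 4),  |d|² = 116;  R = 4+1 = 5,  c = 116−5² = 91
v_rel = (8, 2),  |v_rel|² = 68;  v_rel·d = (8)·(-10) + (2)·(4) = -72
68·t² + 144·t + 91 = 0  ⇒  m = (-72)² − 68·91 = -1004
m = -1004 < 0,  v_rel·d = -72 < 0  ⇒  outside

inside=no margin=-1004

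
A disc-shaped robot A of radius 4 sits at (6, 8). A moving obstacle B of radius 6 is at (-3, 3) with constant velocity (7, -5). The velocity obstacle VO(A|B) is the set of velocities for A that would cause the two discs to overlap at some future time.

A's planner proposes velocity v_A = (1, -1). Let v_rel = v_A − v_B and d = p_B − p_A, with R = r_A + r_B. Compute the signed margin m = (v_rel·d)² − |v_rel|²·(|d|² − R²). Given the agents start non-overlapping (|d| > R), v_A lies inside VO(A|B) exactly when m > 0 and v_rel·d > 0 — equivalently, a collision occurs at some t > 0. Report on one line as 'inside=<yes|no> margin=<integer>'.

d = (-9, -5),  |d|² = 106;  R = 4+6 = 10,  c = 106−10² = 6
v_rel = (-6, 4),  |v_rel|² = 52;  v_rel·d = (-6)·(-9) + (4)·(-5) = 34
52·t² − 68·t + 6 = 0  ⇒  m = 34² − 52·6 = 844
m = 844 > 0,  v_rel·d = 34 > 0  ⇒  inside

inside=yes margin=844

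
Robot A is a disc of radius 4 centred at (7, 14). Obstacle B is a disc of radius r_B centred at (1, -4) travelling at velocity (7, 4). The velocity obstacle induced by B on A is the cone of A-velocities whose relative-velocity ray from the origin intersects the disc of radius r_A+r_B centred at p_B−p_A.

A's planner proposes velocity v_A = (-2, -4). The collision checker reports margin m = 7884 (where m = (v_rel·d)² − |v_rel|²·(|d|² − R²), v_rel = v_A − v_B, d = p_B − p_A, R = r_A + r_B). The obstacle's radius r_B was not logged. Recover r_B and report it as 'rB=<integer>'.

m = 7884
d = (-6, -18);  v_rel = (-9, -8),  |v_rel|² = 145
v_rel×d = (-9)·(-18) − (-8)·(-6) = 114
since m = R²·145 − 114²:  R² = (12996 + 7884) / 145 = 144
R = √144 = 12  ⇒  r_B = 12 − 4 = 8

rB=8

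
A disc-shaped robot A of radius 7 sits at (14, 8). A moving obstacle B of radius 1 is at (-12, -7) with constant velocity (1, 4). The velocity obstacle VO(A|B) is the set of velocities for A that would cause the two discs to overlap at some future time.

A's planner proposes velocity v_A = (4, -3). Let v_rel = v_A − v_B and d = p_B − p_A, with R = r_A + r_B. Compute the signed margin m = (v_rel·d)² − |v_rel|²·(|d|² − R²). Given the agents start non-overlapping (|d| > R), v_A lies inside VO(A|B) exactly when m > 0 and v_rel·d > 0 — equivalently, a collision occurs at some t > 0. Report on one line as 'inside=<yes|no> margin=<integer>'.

d = (-26, -15),  |d|² = 901;  R = 7+1 = 8,  c = 901−8² = 837
v_rel = (3, -7),  |v_rel|² = 58;  v_rel·d = (3)·(-26) + (-7)·(-15) = 27
58·t² − 54·t + 837 = 0  ⇒  m = 27² − 58·837 = -47817
m = -47817 < 0,  v_rel·d = 27 > 0  ⇒  outside

inside=no margin=-47817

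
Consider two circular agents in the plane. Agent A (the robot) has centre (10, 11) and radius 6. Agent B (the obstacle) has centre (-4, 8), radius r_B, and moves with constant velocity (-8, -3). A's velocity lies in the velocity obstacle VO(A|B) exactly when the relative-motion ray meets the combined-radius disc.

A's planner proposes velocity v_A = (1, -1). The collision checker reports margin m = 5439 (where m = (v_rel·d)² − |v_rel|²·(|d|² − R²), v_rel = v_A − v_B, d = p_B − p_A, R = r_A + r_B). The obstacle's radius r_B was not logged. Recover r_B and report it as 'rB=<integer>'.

m = 5439
d = (-14, -3);  v_rel = (9, 2),  |v_rel|² = 85
v_rel×d = (9)·(-3) − (2)·(-14) = 1
since m = R²·85 − 1²:  R² = (1 + 5439) / 85 = 64
R = √64 = 8  ⇒  r_B = 8 − 6 = 2

rB=2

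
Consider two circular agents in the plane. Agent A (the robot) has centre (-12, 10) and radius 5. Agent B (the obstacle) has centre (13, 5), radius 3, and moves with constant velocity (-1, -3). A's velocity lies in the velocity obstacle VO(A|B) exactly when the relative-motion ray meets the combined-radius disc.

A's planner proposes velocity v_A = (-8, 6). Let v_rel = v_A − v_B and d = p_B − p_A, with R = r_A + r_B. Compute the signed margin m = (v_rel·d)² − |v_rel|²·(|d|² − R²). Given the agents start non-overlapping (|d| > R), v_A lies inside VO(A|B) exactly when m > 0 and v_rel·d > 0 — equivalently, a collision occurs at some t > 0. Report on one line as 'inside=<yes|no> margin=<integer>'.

d = (25, -5),  |d|² = 650;  R = 5+3 = 8,  c = 650−8² = 586
v_rel = (-7, 9),  |v_rel|² = 130;  v_rel·d = (-7)·(25) + (9)·(-5) = -220
130·t² + 440·t + 586 = 0  ⇒  m = (-220)² − 130·586 = -27780
m = -27780 < 0,  v_rel·d = -220 < 0  ⇒  outside

inside=no margin=-27780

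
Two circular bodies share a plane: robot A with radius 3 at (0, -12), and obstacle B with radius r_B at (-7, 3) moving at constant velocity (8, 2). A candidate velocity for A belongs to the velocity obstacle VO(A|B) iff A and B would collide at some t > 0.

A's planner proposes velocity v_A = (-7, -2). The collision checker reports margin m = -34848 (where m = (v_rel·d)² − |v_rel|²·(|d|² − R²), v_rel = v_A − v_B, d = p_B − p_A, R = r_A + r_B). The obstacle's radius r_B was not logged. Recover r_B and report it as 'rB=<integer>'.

m = -34848
d = (-7, 15);  v_rel = (-15, -4),  |v_rel|² = 241
v_rel×d = (-15)·(15) − (-4)·(-7) = -253
since m = R²·241 − (-253)²:  R² = (64009 + -34848) / 241 = 121
R = √121 = 11  ⇒  r_B = 11 − 3 = 8

rB=8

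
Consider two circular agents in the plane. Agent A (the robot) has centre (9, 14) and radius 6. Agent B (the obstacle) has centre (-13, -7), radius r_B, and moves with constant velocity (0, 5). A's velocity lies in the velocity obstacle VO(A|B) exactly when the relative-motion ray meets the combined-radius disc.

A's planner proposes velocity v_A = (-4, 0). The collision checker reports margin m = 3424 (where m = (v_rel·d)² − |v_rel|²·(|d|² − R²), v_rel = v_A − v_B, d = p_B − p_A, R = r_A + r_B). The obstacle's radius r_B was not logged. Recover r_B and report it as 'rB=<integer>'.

m = 3424
d = (-22, -21);  v_rel = (-4, -5),  |v_rel|² = 41
v_rel×d = (-4)·(-21) − (-5)·(-22) = -26
since m = R²·41 − (-26)²:  R² = (676 + 3424) / 41 = 100
R = √100 = 10  ⇒  r_B = 10 − 6 = 4

rB=4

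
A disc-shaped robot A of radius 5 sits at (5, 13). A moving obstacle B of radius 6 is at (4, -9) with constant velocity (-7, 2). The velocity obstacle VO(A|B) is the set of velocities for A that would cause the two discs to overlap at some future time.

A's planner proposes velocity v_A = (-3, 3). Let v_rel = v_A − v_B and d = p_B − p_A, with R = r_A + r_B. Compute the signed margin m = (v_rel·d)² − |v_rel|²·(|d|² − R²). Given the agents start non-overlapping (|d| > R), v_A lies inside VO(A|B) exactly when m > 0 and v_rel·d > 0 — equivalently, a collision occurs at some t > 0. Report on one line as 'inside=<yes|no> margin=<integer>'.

d = (-1, -22),  |d|² = 485;  R = 5+6 = 11,  c = 485−11² = 364
v_rel = (4, 1),  |v_rel|² = 17;  v_rel·d = (4)·(-1) + (1)·(-22) = -26
17·t² + 52·t + 364 = 0  ⇒  m = (-26)² − 17·364 = -5512
m = -5512 < 0,  v_rel·d = -26 < 0  ⇒  outside

inside=no margin=-5512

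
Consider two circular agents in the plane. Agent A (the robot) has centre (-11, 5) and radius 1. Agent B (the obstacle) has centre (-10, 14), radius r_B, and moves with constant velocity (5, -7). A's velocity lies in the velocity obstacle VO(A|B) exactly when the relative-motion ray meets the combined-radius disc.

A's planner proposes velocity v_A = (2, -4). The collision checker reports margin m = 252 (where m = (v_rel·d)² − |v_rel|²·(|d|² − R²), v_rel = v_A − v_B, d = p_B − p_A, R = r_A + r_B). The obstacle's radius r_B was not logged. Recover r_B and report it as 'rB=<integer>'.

m = 252
d = (1, 9);  v_rel = (-3, 3),  |v_rel|² = 18
v_rel×d = (-3)·(9) − (3)·(1) = -30
since m = R²·18 − (-30)²:  R² = (900 + 252) / 18 = 64
R = √64 = 8  ⇒  r_B = 8 − 1 = 7

rB=7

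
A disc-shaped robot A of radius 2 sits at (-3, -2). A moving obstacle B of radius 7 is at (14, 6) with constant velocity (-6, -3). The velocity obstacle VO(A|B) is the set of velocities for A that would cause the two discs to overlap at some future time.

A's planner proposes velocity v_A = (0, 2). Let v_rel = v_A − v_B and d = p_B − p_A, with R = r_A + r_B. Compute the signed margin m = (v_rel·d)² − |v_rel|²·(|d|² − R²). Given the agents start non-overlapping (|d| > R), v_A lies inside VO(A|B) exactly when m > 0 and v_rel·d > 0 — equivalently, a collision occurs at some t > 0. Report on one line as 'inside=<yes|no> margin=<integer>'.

d = (17, 8),  |d|² = 353;  R = 2+7 = 9,  c = 353−9² = 272
v_rel = (6, 5),  |v_rel|² = 61;  v_rel·d = (6)·(17) + (5)·(8) = 142
61·t² − 284·t + 272 = 0  ⇒  m = 142² − 61·272 = 3572
m = 3572 > 0,  v_rel·d = 142 > 0  ⇒  inside

inside=yes margin=3572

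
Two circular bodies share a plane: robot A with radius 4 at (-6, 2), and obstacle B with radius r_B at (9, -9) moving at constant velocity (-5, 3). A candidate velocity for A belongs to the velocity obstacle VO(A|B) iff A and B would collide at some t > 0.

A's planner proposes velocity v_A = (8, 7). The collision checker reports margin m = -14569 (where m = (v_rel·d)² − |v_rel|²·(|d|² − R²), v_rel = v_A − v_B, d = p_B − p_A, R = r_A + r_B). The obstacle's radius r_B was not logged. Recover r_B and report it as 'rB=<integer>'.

m = -14569
d = (15, -11);  v_rel = (13, 4),  |v_rel|² = 185
v_rel×d = (13)·(-11) − (4)·(15) = -203
since m = R²·185 − (-203)²:  R² = (41209 + -14569) / 185 = 144
R = √144 = 12  ⇒  r_B = 12 − 4 = 8

rB=8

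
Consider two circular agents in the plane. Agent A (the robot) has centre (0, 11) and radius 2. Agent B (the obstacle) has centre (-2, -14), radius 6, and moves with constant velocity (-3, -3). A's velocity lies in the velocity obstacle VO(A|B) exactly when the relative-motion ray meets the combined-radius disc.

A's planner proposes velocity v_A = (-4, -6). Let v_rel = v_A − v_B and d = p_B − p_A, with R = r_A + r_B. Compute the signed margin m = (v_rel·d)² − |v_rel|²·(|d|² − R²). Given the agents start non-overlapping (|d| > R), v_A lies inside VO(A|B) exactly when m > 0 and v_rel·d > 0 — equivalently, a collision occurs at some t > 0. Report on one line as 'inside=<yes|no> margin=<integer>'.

d = (-2, -25),  |d|² = 629;  R = 2+6 = 8,  c = 629−8² = 565
v_rel = (-1, -3),  |v_rel|² = 10;  v_rel·d = (-1)·(-2) + (-3)·(-25) = 77
10·t² − 154·t + 565 = 0  ⇒  m = 77² − 10·565 = 279
m = 279 > 0,  v_rel·d = 77 > 0  ⇒  inside

inside=yes margin=279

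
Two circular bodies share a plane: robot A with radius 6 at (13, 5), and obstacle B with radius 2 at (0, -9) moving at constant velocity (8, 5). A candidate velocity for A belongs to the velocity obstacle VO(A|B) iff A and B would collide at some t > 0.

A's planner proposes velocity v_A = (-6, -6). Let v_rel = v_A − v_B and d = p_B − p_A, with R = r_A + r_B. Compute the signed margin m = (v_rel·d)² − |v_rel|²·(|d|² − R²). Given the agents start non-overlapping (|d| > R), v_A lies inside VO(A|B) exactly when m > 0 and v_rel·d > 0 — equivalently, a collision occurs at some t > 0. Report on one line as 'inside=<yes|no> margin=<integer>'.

d = (-13, -14),  |d|² = 365;  R = 6+2 = 8,  c = 365−8² = 301
v_rel = (-14, -11),  |v_rel|² = 317;  v_rel·d = (-14)·(-13) + (-11)·(-14) = 336
317·t² − 672·t + 301 = 0  ⇒  m = 336² − 317·301 = 17479
m = 17479 > 0,  v_rel·d = 336 > 0  ⇒  inside

inside=yes margin=17479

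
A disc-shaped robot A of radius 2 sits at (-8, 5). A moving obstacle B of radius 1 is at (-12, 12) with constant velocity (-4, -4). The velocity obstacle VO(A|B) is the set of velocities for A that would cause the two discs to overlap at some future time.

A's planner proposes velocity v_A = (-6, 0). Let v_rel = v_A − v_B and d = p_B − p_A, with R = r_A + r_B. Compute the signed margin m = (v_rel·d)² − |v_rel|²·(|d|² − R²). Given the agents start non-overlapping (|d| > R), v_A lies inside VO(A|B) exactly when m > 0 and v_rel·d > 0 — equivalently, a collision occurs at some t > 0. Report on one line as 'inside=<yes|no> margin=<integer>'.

d = (-4, 7),  |d|² = 65;  R = 2+1 = 3,  c = 65−3² = 56
v_rel = (-2, 4),  |v_rel|² = 20;  v_rel·d = (-2)·(-4) + (4)·(7) = 36
20·t² − 72·t + 56 = 0  ⇒  m = 36² − 20·56 = 176
m = 176 > 0,  v_rel·d = 36 > 0  ⇒  inside

inside=yes margin=176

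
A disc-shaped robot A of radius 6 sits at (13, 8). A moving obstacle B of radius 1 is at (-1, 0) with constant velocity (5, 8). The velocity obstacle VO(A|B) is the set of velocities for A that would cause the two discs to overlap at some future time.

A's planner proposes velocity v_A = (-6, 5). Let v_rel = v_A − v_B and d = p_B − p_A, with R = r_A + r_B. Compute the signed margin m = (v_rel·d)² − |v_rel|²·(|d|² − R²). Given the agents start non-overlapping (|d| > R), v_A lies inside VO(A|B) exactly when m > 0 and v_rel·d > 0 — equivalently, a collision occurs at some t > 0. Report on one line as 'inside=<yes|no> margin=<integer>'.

d = (-14, -8),  |d|² = 260;  R = 6+1 = 7,  c = 260−7² = 211
v_rel = (-11, -3),  |v_rel|² = 130;  v_rel·d = (-11)·(-14) + (-3)·(-8) = 178
130·t² − 356·t + 211 = 0  ⇒  m = 178² − 130·211 = 4254
m = 4254 > 0,  v_rel·d = 178 > 0  ⇒  inside

inside=yes margin=4254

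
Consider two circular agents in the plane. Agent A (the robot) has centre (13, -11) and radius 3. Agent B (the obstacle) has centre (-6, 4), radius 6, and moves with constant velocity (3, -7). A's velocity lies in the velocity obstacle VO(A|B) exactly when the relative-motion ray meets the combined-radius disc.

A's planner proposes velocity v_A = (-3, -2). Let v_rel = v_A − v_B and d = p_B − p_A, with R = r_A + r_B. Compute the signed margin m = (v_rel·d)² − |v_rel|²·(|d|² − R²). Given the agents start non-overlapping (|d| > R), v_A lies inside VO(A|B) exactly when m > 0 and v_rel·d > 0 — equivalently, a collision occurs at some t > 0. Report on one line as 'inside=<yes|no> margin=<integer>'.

d = (-19, 15),  |d|² = 586;  R = 3+6 = 9,  c = 586−9² = 505
v_rel = (-6, 5),  |v_rel|² = 61;  v_rel·d = (-6)·(-19) + (5)·(15) = 189
61·t² − 378·t + 505 = 0  ⇒  m = 189² − 61·505 = 4916
m = 4916 > 0,  v_rel·d = 189 > 0  ⇒  inside

inside=yes margin=4916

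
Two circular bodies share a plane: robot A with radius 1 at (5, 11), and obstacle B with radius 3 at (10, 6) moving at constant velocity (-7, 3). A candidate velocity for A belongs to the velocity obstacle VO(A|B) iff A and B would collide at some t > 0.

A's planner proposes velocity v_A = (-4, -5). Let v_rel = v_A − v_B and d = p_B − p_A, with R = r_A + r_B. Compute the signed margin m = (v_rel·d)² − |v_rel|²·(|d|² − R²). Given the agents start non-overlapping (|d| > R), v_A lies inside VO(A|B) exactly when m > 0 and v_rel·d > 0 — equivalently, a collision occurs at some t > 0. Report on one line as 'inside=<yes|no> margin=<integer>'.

d = (5, -5),  |d|² = 50;  R = 1+3 = 4,  c = 50−4² = 34
v_rel = (3, -8),  |v_rel|² = 73;  v_rel·d = (3)·(5) + (-8)·(-5) = 55
73·t² − 110·t + 34 = 0  ⇒  m = 55² − 73·34 = 543
m = 543 > 0,  v_rel·d = 55 > 0  ⇒  inside

inside=yes margin=543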